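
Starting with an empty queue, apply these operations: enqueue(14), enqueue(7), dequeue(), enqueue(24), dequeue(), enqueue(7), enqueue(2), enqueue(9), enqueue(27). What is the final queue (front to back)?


enqueue(14) -> [14]
enqueue(7) -> [14, 7]
dequeue() returns 14 -> [7]
enqueue(24) -> [7, 24]
dequeue() returns 7 -> [24]
enqueue(7) -> [24, 7]
enqueue(2) -> [24, 7, 2]
enqueue(9) -> [24, 7, 2, 9]
enqueue(27) -> [24, 7, 2, 9, 27]
Final queue (front to back): [24, 7, 2, 9, 27]


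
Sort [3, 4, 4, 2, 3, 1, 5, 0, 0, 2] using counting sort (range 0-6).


Count array: [2, 1, 2, 2, 2, 1, 0]
Reconstruct: [0, 0, 1, 2, 2, 3, 3, 4, 4, 5]


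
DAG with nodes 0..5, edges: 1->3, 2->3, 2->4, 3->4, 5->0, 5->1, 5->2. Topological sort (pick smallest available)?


Kahn's algorithm, process smallest node first
Order: [5, 0, 1, 2, 3, 4]


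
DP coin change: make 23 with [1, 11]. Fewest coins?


dp[0]=0; dp[i]=1+min(dp[i-c] for c in coins)
...dp[18]=8, dp[19]=9, dp[20]=10, dp[21]=11, dp[22]=2, dp[23]=3
Minimum coins for 23 = 3


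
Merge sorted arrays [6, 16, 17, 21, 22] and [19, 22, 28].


Compare heads, take smaller each step.
Merged: [6, 16, 17, 19, 21, 22, 22, 28]


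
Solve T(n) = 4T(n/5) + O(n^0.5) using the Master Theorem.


a=4, b=5, c=0.5. log_5(4)=0.861 > c=0.5. Case 1: O(n^log_b(a)) = O(n^0.861)
Complexity: O(n^0.861)


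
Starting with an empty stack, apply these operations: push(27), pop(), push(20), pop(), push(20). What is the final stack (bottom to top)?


push(27) -> [27]
pop() returns 27 -> []
push(20) -> [20]
pop() returns 20 -> []
push(20) -> [20]
Final stack (bottom to top): [20]


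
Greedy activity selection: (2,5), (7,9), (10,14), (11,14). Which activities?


Greedy: pick earliest-ending, then skip overlaps.
Selected (3 activities): [(2, 5), (7, 9), (10, 14)]


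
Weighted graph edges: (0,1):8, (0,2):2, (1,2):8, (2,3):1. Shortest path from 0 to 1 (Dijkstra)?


Dijkstra from 0:
Distances: {0: 0, 1: 8, 2: 2, 3: 3}
Shortest distance to 1 = 8, path = [0, 1]


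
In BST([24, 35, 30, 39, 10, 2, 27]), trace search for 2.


BST root = 24
Search for 2: compare at each node
Path: [24, 10, 2]


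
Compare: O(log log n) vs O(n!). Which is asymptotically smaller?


double-logarithmic grows slower than factorial
O(log log n) is asymptotically smaller; O(n!) grows faster


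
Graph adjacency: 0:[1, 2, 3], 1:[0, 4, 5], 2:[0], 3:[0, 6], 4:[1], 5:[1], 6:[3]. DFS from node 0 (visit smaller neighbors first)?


DFS stack-based: start with [0]
Visit order: [0, 1, 4, 5, 2, 3, 6]


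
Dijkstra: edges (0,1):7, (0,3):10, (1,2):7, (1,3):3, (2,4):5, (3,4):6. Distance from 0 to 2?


Dijkstra from 0:
Distances: {0: 0, 1: 7, 2: 14, 3: 10, 4: 16}
Shortest distance to 2 = 14, path = [0, 1, 2]


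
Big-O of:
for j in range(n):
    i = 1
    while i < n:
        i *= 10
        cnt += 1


Per nesting level: O(n) * O(log n) = O(n log n)
Complexity: O(n log n)


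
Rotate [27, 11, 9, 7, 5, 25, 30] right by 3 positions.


Right rotate by 3: [5, 25, 30, 27, 11, 9, 7]


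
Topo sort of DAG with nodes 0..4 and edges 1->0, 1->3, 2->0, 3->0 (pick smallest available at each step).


Kahn's algorithm, process smallest node first
Order: [1, 2, 3, 0, 4]


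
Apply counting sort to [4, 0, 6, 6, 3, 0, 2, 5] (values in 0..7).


Count array: [2, 0, 1, 1, 1, 1, 2, 0]
Reconstruct: [0, 0, 2, 3, 4, 5, 6, 6]


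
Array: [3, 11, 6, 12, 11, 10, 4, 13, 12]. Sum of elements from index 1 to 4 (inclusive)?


Prefix sums: [0, 3, 14, 20, 32, 43, 53, 57, 70, 82]
Sum[1..4] = prefix[5] - prefix[1] = 43 - 3 = 40


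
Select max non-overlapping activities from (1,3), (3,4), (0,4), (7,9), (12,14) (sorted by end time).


Greedy: pick earliest-ending, then skip overlaps.
Selected (4 activities): [(1, 3), (3, 4), (7, 9), (12, 14)]


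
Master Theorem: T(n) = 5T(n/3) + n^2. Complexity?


a=5, b=3, c=2. log_3(5)=1.465 < c=2. Case 3: O(n^c) = O(n^2)
Complexity: O(n^2)


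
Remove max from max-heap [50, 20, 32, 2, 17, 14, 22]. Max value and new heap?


Max = 50
Replace root with last, heapify down
Resulting heap: [32, 20, 22, 2, 17, 14]


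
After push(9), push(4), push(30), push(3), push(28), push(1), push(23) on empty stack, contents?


push(9) -> [9]
push(4) -> [9, 4]
push(30) -> [9, 4, 30]
push(3) -> [9, 4, 30, 3]
push(28) -> [9, 4, 30, 3, 28]
push(1) -> [9, 4, 30, 3, 28, 1]
push(23) -> [9, 4, 30, 3, 28, 1, 23]
Final stack (bottom to top): [9, 4, 30, 3, 28, 1, 23]


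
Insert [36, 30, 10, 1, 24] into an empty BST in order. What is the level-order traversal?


Root = 36; build tree by BST insertion.
Level-Order traversal: [36, 30, 10, 1, 24]


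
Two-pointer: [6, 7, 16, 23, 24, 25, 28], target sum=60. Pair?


Two pointers: lo=0, hi=6
No pair sums to 60


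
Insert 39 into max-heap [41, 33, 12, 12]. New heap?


Append 39: [41, 33, 12, 12, 39]
Bubble up: swap idx 4(39) with idx 1(33)
Result: [41, 39, 12, 12, 33]


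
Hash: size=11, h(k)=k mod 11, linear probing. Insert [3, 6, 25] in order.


Insertions: 3->slot 3; 6->slot 6; 25->slot 4
Table: [None, None, None, 3, 25, None, 6, None, None, None, None]


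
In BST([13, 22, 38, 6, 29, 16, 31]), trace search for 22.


BST root = 13
Search for 22: compare at each node
Path: [13, 22]


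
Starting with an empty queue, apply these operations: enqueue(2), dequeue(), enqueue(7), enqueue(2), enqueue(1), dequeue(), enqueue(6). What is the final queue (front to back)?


enqueue(2) -> [2]
dequeue() returns 2 -> []
enqueue(7) -> [7]
enqueue(2) -> [7, 2]
enqueue(1) -> [7, 2, 1]
dequeue() returns 7 -> [2, 1]
enqueue(6) -> [2, 1, 6]
Final queue (front to back): [2, 1, 6]


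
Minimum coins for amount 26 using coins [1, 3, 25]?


dp[0]=0; dp[i]=1+min(dp[i-c] for c in coins)
...dp[21]=7, dp[22]=8, dp[23]=9, dp[24]=8, dp[25]=1, dp[26]=2
Minimum coins for 26 = 2


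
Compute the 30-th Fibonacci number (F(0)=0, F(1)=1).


F(n)=F(n-1)+F(n-2)
...F(28)=317811, F(29)=514229, F(30)=832040


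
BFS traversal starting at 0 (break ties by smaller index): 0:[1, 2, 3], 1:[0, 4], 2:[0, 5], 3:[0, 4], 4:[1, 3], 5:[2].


BFS queue: start with [0]
Visit order: [0, 1, 2, 3, 4, 5]


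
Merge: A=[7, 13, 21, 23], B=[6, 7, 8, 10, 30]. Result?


Compare heads, take smaller each step.
Merged: [6, 7, 7, 8, 10, 13, 21, 23, 30]


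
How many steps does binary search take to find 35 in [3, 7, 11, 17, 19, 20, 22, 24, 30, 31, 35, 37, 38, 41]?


Search for 35:
[0,13] mid=6 arr[6]=22
[7,13] mid=10 arr[10]=35
Total: 2 comparisons


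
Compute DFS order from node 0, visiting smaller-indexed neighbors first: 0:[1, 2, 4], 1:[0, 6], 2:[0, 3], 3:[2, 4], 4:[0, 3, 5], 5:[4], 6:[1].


DFS stack-based: start with [0]
Visit order: [0, 1, 6, 2, 3, 4, 5]


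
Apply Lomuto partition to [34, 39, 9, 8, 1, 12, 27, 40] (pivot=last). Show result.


Elements <= 40 go left of pivot.
Result: [34, 39, 9, 8, 1, 12, 27, 40], pivot at index 7


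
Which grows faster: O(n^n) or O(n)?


linear grows slower than n^n
O(n) is asymptotically smaller; O(n^n) grows faster


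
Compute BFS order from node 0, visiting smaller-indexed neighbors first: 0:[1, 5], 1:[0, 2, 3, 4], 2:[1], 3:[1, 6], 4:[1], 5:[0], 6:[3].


BFS queue: start with [0]
Visit order: [0, 1, 5, 2, 3, 4, 6]


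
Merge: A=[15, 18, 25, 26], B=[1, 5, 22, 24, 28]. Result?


Compare heads, take smaller each step.
Merged: [1, 5, 15, 18, 22, 24, 25, 26, 28]


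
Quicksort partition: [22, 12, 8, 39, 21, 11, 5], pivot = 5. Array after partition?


Elements <= 5 go left of pivot.
Result: [5, 12, 8, 39, 21, 11, 22], pivot at index 0


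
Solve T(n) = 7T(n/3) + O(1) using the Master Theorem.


a=7, b=3, c=0. log_3(7)=1.771 > c=0. Case 1: O(n^log_b(a)) = O(n^1.771)
Complexity: O(n^1.771)


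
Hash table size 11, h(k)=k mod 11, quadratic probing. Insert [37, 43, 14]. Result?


Insertions: 37->slot 4; 43->slot 10; 14->slot 3
Table: [None, None, None, 14, 37, None, None, None, None, None, 43]


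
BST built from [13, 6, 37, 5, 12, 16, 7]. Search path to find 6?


BST root = 13
Search for 6: compare at each node
Path: [13, 6]


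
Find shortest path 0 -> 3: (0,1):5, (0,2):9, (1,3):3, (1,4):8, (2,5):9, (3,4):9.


Dijkstra from 0:
Distances: {0: 0, 1: 5, 2: 9, 3: 8, 4: 13, 5: 18}
Shortest distance to 3 = 8, path = [0, 1, 3]


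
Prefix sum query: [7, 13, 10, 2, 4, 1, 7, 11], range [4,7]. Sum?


Prefix sums: [0, 7, 20, 30, 32, 36, 37, 44, 55]
Sum[4..7] = prefix[8] - prefix[4] = 55 - 32 = 23


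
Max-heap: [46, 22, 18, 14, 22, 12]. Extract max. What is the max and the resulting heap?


Max = 46
Replace root with last, heapify down
Resulting heap: [22, 22, 18, 14, 12]


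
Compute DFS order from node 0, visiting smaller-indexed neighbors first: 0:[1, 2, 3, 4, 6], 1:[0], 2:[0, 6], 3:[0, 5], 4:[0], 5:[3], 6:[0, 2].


DFS stack-based: start with [0]
Visit order: [0, 1, 2, 6, 3, 5, 4]


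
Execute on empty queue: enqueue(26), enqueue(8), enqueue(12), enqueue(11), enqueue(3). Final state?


enqueue(26) -> [26]
enqueue(8) -> [26, 8]
enqueue(12) -> [26, 8, 12]
enqueue(11) -> [26, 8, 12, 11]
enqueue(3) -> [26, 8, 12, 11, 3]
Final queue (front to back): [26, 8, 12, 11, 3]


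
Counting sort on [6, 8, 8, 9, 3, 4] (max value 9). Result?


Count array: [0, 0, 0, 1, 1, 0, 1, 0, 2, 1]
Reconstruct: [3, 4, 6, 8, 8, 9]


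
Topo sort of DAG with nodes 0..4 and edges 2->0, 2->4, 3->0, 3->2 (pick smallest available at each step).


Kahn's algorithm, process smallest node first
Order: [1, 3, 2, 0, 4]


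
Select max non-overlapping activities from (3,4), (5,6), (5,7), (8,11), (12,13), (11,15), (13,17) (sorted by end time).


Greedy: pick earliest-ending, then skip overlaps.
Selected (5 activities): [(3, 4), (5, 6), (8, 11), (12, 13), (13, 17)]


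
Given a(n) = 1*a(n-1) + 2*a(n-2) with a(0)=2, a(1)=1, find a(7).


Build bottom-up:
...a(5)=31, a(6)=65, a(7)=1*65+2*31=127


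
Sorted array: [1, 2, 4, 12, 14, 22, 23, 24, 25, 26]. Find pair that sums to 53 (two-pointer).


Two pointers: lo=0, hi=9
No pair sums to 53


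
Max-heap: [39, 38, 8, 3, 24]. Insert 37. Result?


Append 37: [39, 38, 8, 3, 24, 37]
Bubble up: swap idx 5(37) with idx 2(8)
Result: [39, 38, 37, 3, 24, 8]


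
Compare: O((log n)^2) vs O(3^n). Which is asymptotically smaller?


polylogarithmic grows slower than exponential (base 3)
O((log n)^2) is asymptotically smaller; O(3^n) grows faster


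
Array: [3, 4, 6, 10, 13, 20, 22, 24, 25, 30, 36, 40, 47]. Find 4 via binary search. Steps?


Search for 4:
[0,12] mid=6 arr[6]=22
[0,5] mid=2 arr[2]=6
[0,1] mid=0 arr[0]=3
[1,1] mid=1 arr[1]=4
Total: 4 comparisons


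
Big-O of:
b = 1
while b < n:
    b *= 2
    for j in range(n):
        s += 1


Per nesting level: O(log n) * O(n) = O(n log n)
Complexity: O(n log n)


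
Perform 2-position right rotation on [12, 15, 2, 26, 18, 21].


Right rotate by 2: [18, 21, 12, 15, 2, 26]


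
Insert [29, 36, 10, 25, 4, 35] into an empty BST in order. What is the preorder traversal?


Root = 29; build tree by BST insertion.
Preorder traversal: [29, 10, 4, 25, 36, 35]


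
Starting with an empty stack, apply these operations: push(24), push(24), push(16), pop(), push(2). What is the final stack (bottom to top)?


push(24) -> [24]
push(24) -> [24, 24]
push(16) -> [24, 24, 16]
pop() returns 16 -> [24, 24]
push(2) -> [24, 24, 2]
Final stack (bottom to top): [24, 24, 2]


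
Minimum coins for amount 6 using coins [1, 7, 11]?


dp[0]=0; dp[i]=1+min(dp[i-c] for c in coins)
...dp[1]=1, dp[2]=2, dp[3]=3, dp[4]=4, dp[5]=5, dp[6]=6
Minimum coins for 6 = 6


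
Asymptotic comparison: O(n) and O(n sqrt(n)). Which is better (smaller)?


linear grows slower than n^1.5
O(n) is asymptotically smaller; O(n sqrt(n)) grows faster


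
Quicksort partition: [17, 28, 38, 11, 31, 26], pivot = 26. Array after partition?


Elements <= 26 go left of pivot.
Result: [17, 11, 26, 28, 31, 38], pivot at index 2


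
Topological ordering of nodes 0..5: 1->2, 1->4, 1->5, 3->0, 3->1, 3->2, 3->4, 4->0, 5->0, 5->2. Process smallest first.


Kahn's algorithm, process smallest node first
Order: [3, 1, 4, 5, 0, 2]


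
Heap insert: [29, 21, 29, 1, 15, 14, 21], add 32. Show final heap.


Append 32: [29, 21, 29, 1, 15, 14, 21, 32]
Bubble up: swap idx 7(32) with idx 3(1); swap idx 3(32) with idx 1(21); swap idx 1(32) with idx 0(29)
Result: [32, 29, 29, 21, 15, 14, 21, 1]


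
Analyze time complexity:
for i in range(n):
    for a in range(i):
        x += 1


Per nesting level: O(n) * O(n) [triangular over i] = O(n^2)
Complexity: O(n^2)


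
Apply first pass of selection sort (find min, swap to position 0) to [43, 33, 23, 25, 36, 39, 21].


After one pass: [21, 33, 23, 25, 36, 39, 43]


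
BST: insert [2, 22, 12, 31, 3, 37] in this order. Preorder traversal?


Root = 2; build tree by BST insertion.
Preorder traversal: [2, 22, 12, 3, 31, 37]


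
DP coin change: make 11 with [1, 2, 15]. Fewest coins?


dp[0]=0; dp[i]=1+min(dp[i-c] for c in coins)
...dp[6]=3, dp[7]=4, dp[8]=4, dp[9]=5, dp[10]=5, dp[11]=6
Minimum coins for 11 = 6


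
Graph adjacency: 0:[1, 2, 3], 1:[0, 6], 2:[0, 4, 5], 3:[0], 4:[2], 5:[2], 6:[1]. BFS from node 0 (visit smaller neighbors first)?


BFS queue: start with [0]
Visit order: [0, 1, 2, 3, 6, 4, 5]


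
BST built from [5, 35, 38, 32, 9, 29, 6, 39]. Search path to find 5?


BST root = 5
Search for 5: compare at each node
Path: [5]


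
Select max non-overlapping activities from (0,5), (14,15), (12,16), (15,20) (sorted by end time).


Greedy: pick earliest-ending, then skip overlaps.
Selected (3 activities): [(0, 5), (14, 15), (15, 20)]


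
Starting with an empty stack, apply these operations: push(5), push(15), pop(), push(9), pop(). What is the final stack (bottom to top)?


push(5) -> [5]
push(15) -> [5, 15]
pop() returns 15 -> [5]
push(9) -> [5, 9]
pop() returns 9 -> [5]
Final stack (bottom to top): [5]


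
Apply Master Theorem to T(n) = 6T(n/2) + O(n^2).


a=6, b=2, c=2. log_2(6)=2.585 > c=2. Case 1: O(n^log_b(a)) = O(n^2.585)
Complexity: O(n^2.585)


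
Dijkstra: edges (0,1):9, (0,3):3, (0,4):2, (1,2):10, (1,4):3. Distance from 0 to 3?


Dijkstra from 0:
Distances: {0: 0, 1: 5, 2: 15, 3: 3, 4: 2}
Shortest distance to 3 = 3, path = [0, 3]


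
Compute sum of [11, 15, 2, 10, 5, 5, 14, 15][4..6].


Prefix sums: [0, 11, 26, 28, 38, 43, 48, 62, 77]
Sum[4..6] = prefix[7] - prefix[4] = 62 - 38 = 24


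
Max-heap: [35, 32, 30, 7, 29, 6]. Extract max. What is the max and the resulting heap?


Max = 35
Replace root with last, heapify down
Resulting heap: [32, 29, 30, 7, 6]


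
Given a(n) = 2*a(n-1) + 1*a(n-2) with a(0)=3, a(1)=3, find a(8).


Build bottom-up:
...a(6)=297, a(7)=717, a(8)=2*717+1*297=1731


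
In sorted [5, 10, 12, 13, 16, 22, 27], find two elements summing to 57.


Two pointers: lo=0, hi=6
No pair sums to 57


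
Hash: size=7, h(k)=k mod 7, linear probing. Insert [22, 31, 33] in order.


Insertions: 22->slot 1; 31->slot 3; 33->slot 5
Table: [None, 22, None, 31, None, 33, None]


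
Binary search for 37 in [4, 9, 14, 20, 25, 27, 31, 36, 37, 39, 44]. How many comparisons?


Search for 37:
[0,10] mid=5 arr[5]=27
[6,10] mid=8 arr[8]=37
Total: 2 comparisons


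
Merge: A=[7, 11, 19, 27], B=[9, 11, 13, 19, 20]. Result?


Compare heads, take smaller each step.
Merged: [7, 9, 11, 11, 13, 19, 19, 20, 27]


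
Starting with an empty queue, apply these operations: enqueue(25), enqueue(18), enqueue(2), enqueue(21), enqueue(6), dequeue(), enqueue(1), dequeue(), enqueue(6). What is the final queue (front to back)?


enqueue(25) -> [25]
enqueue(18) -> [25, 18]
enqueue(2) -> [25, 18, 2]
enqueue(21) -> [25, 18, 2, 21]
enqueue(6) -> [25, 18, 2, 21, 6]
dequeue() returns 25 -> [18, 2, 21, 6]
enqueue(1) -> [18, 2, 21, 6, 1]
dequeue() returns 18 -> [2, 21, 6, 1]
enqueue(6) -> [2, 21, 6, 1, 6]
Final queue (front to back): [2, 21, 6, 1, 6]


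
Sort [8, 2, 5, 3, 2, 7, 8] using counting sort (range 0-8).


Count array: [0, 0, 2, 1, 0, 1, 0, 1, 2]
Reconstruct: [2, 2, 3, 5, 7, 8, 8]


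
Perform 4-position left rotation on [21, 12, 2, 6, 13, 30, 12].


Left rotate by 4: [13, 30, 12, 21, 12, 2, 6]


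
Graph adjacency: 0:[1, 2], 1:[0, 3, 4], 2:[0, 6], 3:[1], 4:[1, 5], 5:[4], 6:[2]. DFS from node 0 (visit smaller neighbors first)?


DFS stack-based: start with [0]
Visit order: [0, 1, 3, 4, 5, 2, 6]


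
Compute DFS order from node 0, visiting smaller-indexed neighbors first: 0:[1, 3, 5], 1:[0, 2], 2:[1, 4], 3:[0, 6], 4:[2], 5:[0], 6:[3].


DFS stack-based: start with [0]
Visit order: [0, 1, 2, 4, 3, 6, 5]


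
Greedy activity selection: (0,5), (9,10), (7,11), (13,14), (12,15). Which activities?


Greedy: pick earliest-ending, then skip overlaps.
Selected (3 activities): [(0, 5), (9, 10), (13, 14)]


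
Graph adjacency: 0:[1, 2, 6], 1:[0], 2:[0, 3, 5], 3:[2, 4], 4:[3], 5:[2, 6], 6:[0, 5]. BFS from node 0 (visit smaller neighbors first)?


BFS queue: start with [0]
Visit order: [0, 1, 2, 6, 3, 5, 4]


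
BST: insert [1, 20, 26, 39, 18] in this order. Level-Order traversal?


Root = 1; build tree by BST insertion.
Level-Order traversal: [1, 20, 18, 26, 39]


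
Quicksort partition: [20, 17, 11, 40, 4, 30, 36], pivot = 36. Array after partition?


Elements <= 36 go left of pivot.
Result: [20, 17, 11, 4, 30, 36, 40], pivot at index 5


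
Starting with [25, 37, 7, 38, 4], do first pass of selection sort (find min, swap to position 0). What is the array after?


After one pass: [4, 37, 7, 38, 25]


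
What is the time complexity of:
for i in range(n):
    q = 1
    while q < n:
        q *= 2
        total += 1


Per nesting level: O(n) * O(log n) = O(n log n)
Complexity: O(n log n)


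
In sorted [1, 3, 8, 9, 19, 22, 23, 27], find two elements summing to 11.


Two pointers: lo=0, hi=7
Found pair: (3, 8) summing to 11


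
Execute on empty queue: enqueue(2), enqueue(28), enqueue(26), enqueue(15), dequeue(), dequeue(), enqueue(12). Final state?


enqueue(2) -> [2]
enqueue(28) -> [2, 28]
enqueue(26) -> [2, 28, 26]
enqueue(15) -> [2, 28, 26, 15]
dequeue() returns 2 -> [28, 26, 15]
dequeue() returns 28 -> [26, 15]
enqueue(12) -> [26, 15, 12]
Final queue (front to back): [26, 15, 12]


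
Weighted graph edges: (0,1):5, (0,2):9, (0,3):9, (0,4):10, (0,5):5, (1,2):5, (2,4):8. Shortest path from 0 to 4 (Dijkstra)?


Dijkstra from 0:
Distances: {0: 0, 1: 5, 2: 9, 3: 9, 4: 10, 5: 5}
Shortest distance to 4 = 10, path = [0, 4]


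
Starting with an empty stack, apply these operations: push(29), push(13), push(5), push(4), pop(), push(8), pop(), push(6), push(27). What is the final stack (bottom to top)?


push(29) -> [29]
push(13) -> [29, 13]
push(5) -> [29, 13, 5]
push(4) -> [29, 13, 5, 4]
pop() returns 4 -> [29, 13, 5]
push(8) -> [29, 13, 5, 8]
pop() returns 8 -> [29, 13, 5]
push(6) -> [29, 13, 5, 6]
push(27) -> [29, 13, 5, 6, 27]
Final stack (bottom to top): [29, 13, 5, 6, 27]


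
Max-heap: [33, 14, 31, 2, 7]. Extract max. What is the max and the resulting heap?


Max = 33
Replace root with last, heapify down
Resulting heap: [31, 14, 7, 2]


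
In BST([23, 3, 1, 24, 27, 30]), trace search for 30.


BST root = 23
Search for 30: compare at each node
Path: [23, 24, 27, 30]


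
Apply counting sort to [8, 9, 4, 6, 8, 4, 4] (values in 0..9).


Count array: [0, 0, 0, 0, 3, 0, 1, 0, 2, 1]
Reconstruct: [4, 4, 4, 6, 8, 8, 9]


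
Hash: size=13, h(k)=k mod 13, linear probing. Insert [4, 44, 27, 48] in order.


Insertions: 4->slot 4; 44->slot 5; 27->slot 1; 48->slot 9
Table: [None, 27, None, None, 4, 44, None, None, None, 48, None, None, None]


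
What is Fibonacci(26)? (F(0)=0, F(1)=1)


F(n)=F(n-1)+F(n-2)
...F(24)=46368, F(25)=75025, F(26)=121393


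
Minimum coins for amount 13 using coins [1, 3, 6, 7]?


dp[0]=0; dp[i]=1+min(dp[i-c] for c in coins)
...dp[8]=2, dp[9]=2, dp[10]=2, dp[11]=3, dp[12]=2, dp[13]=2
Minimum coins for 13 = 2


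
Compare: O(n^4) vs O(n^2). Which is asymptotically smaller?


quadratic grows slower than quartic
O(n^2) is asymptotically smaller; O(n^4) grows faster


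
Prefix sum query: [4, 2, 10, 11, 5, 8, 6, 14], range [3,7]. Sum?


Prefix sums: [0, 4, 6, 16, 27, 32, 40, 46, 60]
Sum[3..7] = prefix[8] - prefix[3] = 60 - 16 = 44


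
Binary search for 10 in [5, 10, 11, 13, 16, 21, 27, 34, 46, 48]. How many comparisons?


Search for 10:
[0,9] mid=4 arr[4]=16
[0,3] mid=1 arr[1]=10
Total: 2 comparisons


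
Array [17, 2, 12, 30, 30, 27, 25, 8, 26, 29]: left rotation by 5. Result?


Left rotate by 5: [27, 25, 8, 26, 29, 17, 2, 12, 30, 30]


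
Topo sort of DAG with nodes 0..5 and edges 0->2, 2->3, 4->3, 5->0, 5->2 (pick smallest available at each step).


Kahn's algorithm, process smallest node first
Order: [1, 4, 5, 0, 2, 3]


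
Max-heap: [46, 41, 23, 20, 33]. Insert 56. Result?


Append 56: [46, 41, 23, 20, 33, 56]
Bubble up: swap idx 5(56) with idx 2(23); swap idx 2(56) with idx 0(46)
Result: [56, 41, 46, 20, 33, 23]


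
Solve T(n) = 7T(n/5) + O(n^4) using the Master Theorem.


a=7, b=5, c=4. log_5(7)=1.209 < c=4. Case 3: O(n^c) = O(n^4)
Complexity: O(n^4)


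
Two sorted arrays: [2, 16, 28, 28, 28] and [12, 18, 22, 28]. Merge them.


Compare heads, take smaller each step.
Merged: [2, 12, 16, 18, 22, 28, 28, 28, 28]


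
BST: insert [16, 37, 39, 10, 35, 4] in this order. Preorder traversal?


Root = 16; build tree by BST insertion.
Preorder traversal: [16, 10, 4, 37, 35, 39]


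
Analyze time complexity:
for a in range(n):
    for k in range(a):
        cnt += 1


Per nesting level: O(n) * O(n) [triangular over a] = O(n^2)
Complexity: O(n^2)


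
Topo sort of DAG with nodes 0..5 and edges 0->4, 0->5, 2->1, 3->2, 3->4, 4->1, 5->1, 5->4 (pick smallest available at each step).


Kahn's algorithm, process smallest node first
Order: [0, 3, 2, 5, 4, 1]


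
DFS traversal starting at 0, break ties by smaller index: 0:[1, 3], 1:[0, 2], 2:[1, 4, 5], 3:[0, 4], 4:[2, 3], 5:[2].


DFS stack-based: start with [0]
Visit order: [0, 1, 2, 4, 3, 5]


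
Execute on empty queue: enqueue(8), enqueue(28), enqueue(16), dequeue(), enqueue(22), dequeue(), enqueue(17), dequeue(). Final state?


enqueue(8) -> [8]
enqueue(28) -> [8, 28]
enqueue(16) -> [8, 28, 16]
dequeue() returns 8 -> [28, 16]
enqueue(22) -> [28, 16, 22]
dequeue() returns 28 -> [16, 22]
enqueue(17) -> [16, 22, 17]
dequeue() returns 16 -> [22, 17]
Final queue (front to back): [22, 17]


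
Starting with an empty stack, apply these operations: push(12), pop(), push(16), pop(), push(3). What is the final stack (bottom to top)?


push(12) -> [12]
pop() returns 12 -> []
push(16) -> [16]
pop() returns 16 -> []
push(3) -> [3]
Final stack (bottom to top): [3]


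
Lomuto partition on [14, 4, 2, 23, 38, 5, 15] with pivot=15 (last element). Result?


Elements <= 15 go left of pivot.
Result: [14, 4, 2, 5, 15, 23, 38], pivot at index 4


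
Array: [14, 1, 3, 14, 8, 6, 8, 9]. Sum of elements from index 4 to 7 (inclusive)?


Prefix sums: [0, 14, 15, 18, 32, 40, 46, 54, 63]
Sum[4..7] = prefix[8] - prefix[4] = 63 - 32 = 31


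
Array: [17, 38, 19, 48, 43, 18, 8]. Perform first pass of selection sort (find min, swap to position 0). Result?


After one pass: [8, 38, 19, 48, 43, 18, 17]


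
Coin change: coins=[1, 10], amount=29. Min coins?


dp[0]=0; dp[i]=1+min(dp[i-c] for c in coins)
...dp[24]=6, dp[25]=7, dp[26]=8, dp[27]=9, dp[28]=10, dp[29]=11
Minimum coins for 29 = 11


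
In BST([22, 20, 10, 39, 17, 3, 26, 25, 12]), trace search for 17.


BST root = 22
Search for 17: compare at each node
Path: [22, 20, 10, 17]


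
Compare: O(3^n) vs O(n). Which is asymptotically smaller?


linear grows slower than exponential (base 3)
O(n) is asymptotically smaller; O(3^n) grows faster


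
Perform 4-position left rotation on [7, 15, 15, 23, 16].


Left rotate by 4: [16, 7, 15, 15, 23]


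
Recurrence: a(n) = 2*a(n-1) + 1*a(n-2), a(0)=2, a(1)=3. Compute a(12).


Build bottom-up:
...a(10)=9104, a(11)=21979, a(12)=2*21979+1*9104=53062


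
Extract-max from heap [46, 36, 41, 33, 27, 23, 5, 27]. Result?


Max = 46
Replace root with last, heapify down
Resulting heap: [41, 36, 27, 33, 27, 23, 5]


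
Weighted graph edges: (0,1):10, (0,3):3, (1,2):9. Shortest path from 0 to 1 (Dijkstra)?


Dijkstra from 0:
Distances: {0: 0, 1: 10, 2: 19, 3: 3}
Shortest distance to 1 = 10, path = [0, 1]


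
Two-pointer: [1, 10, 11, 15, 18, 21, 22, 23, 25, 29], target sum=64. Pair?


Two pointers: lo=0, hi=9
No pair sums to 64


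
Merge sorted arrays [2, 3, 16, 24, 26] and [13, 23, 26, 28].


Compare heads, take smaller each step.
Merged: [2, 3, 13, 16, 23, 24, 26, 26, 28]


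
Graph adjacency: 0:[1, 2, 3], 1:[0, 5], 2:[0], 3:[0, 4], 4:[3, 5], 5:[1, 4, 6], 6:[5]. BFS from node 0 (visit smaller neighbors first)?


BFS queue: start with [0]
Visit order: [0, 1, 2, 3, 5, 4, 6]


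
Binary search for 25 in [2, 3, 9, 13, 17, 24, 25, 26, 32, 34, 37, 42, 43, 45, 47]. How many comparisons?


Search for 25:
[0,14] mid=7 arr[7]=26
[0,6] mid=3 arr[3]=13
[4,6] mid=5 arr[5]=24
[6,6] mid=6 arr[6]=25
Total: 4 comparisons


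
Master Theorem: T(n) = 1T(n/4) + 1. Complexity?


a=1, b=4, c=0. log_4(1)=0 = c=0. Case 2: O(n^c log n) = O(log n)
Complexity: O(log n)


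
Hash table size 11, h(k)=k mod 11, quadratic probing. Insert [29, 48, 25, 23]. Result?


Insertions: 29->slot 7; 48->slot 4; 25->slot 3; 23->slot 1
Table: [None, 23, None, 25, 48, None, None, 29, None, None, None]


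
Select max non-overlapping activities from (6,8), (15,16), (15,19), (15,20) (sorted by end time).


Greedy: pick earliest-ending, then skip overlaps.
Selected (2 activities): [(6, 8), (15, 16)]


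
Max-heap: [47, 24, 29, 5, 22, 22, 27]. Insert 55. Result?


Append 55: [47, 24, 29, 5, 22, 22, 27, 55]
Bubble up: swap idx 7(55) with idx 3(5); swap idx 3(55) with idx 1(24); swap idx 1(55) with idx 0(47)
Result: [55, 47, 29, 24, 22, 22, 27, 5]


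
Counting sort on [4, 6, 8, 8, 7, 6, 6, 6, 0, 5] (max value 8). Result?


Count array: [1, 0, 0, 0, 1, 1, 4, 1, 2]
Reconstruct: [0, 4, 5, 6, 6, 6, 6, 7, 8, 8]


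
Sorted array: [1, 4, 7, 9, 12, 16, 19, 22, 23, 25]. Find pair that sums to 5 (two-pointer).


Two pointers: lo=0, hi=9
Found pair: (1, 4) summing to 5


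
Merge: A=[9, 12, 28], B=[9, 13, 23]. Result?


Compare heads, take smaller each step.
Merged: [9, 9, 12, 13, 23, 28]


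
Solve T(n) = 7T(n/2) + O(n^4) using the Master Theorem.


a=7, b=2, c=4. log_2(7)=2.807 < c=4. Case 3: O(n^c) = O(n^4)
Complexity: O(n^4)


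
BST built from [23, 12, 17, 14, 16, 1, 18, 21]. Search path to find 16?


BST root = 23
Search for 16: compare at each node
Path: [23, 12, 17, 14, 16]


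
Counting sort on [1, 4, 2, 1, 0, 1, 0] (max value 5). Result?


Count array: [2, 3, 1, 0, 1, 0]
Reconstruct: [0, 0, 1, 1, 1, 2, 4]


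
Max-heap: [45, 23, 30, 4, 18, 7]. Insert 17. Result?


Append 17: [45, 23, 30, 4, 18, 7, 17]
Bubble up: no swaps needed
Result: [45, 23, 30, 4, 18, 7, 17]


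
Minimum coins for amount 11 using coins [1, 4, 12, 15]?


dp[0]=0; dp[i]=1+min(dp[i-c] for c in coins)
...dp[6]=3, dp[7]=4, dp[8]=2, dp[9]=3, dp[10]=4, dp[11]=5
Minimum coins for 11 = 5


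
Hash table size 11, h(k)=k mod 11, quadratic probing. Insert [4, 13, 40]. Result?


Insertions: 4->slot 4; 13->slot 2; 40->slot 7
Table: [None, None, 13, None, 4, None, None, 40, None, None, None]


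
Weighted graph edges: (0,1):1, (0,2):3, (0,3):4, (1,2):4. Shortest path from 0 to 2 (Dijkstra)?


Dijkstra from 0:
Distances: {0: 0, 1: 1, 2: 3, 3: 4}
Shortest distance to 2 = 3, path = [0, 2]


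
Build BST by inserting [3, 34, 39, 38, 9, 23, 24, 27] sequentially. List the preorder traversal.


Root = 3; build tree by BST insertion.
Preorder traversal: [3, 34, 9, 23, 24, 27, 39, 38]


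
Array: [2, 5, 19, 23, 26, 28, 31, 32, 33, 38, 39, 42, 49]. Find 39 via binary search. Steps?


Search for 39:
[0,12] mid=6 arr[6]=31
[7,12] mid=9 arr[9]=38
[10,12] mid=11 arr[11]=42
[10,10] mid=10 arr[10]=39
Total: 4 comparisons


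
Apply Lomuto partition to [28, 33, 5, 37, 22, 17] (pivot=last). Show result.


Elements <= 17 go left of pivot.
Result: [5, 17, 28, 37, 22, 33], pivot at index 1


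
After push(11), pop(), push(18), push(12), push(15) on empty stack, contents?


push(11) -> [11]
pop() returns 11 -> []
push(18) -> [18]
push(12) -> [18, 12]
push(15) -> [18, 12, 15]
Final stack (bottom to top): [18, 12, 15]


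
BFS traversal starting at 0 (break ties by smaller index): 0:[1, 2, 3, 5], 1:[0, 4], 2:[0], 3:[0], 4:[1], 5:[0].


BFS queue: start with [0]
Visit order: [0, 1, 2, 3, 5, 4]


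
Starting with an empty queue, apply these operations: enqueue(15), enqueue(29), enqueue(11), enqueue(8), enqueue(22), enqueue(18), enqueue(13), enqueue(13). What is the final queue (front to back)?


enqueue(15) -> [15]
enqueue(29) -> [15, 29]
enqueue(11) -> [15, 29, 11]
enqueue(8) -> [15, 29, 11, 8]
enqueue(22) -> [15, 29, 11, 8, 22]
enqueue(18) -> [15, 29, 11, 8, 22, 18]
enqueue(13) -> [15, 29, 11, 8, 22, 18, 13]
enqueue(13) -> [15, 29, 11, 8, 22, 18, 13, 13]
Final queue (front to back): [15, 29, 11, 8, 22, 18, 13, 13]


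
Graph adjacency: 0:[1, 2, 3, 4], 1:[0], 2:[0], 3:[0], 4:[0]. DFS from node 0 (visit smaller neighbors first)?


DFS stack-based: start with [0]
Visit order: [0, 1, 2, 3, 4]


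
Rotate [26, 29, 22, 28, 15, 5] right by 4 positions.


Right rotate by 4: [22, 28, 15, 5, 26, 29]


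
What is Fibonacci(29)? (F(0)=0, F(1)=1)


F(n)=F(n-1)+F(n-2)
...F(27)=196418, F(28)=317811, F(29)=514229


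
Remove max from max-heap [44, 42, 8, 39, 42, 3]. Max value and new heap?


Max = 44
Replace root with last, heapify down
Resulting heap: [42, 42, 8, 39, 3]


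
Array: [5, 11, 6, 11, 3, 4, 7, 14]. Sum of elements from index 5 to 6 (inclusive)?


Prefix sums: [0, 5, 16, 22, 33, 36, 40, 47, 61]
Sum[5..6] = prefix[7] - prefix[5] = 47 - 36 = 11


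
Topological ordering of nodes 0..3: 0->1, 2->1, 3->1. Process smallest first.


Kahn's algorithm, process smallest node first
Order: [0, 2, 3, 1]


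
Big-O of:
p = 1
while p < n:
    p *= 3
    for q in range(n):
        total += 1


Per nesting level: O(log n) * O(n) = O(n log n)
Complexity: O(n log n)


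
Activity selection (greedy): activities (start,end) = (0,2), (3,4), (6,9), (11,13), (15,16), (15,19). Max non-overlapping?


Greedy: pick earliest-ending, then skip overlaps.
Selected (5 activities): [(0, 2), (3, 4), (6, 9), (11, 13), (15, 16)]


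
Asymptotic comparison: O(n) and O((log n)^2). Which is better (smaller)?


polylogarithmic grows slower than linear
O((log n)^2) is asymptotically smaller; O(n) grows faster


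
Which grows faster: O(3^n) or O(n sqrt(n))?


n^1.5 grows slower than exponential (base 3)
O(n sqrt(n)) is asymptotically smaller; O(3^n) grows faster


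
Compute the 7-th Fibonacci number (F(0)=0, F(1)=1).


F(n)=F(n-1)+F(n-2)
...F(5)=5, F(6)=8, F(7)=13


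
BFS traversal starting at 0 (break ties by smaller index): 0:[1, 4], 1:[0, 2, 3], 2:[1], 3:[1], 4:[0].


BFS queue: start with [0]
Visit order: [0, 1, 4, 2, 3]


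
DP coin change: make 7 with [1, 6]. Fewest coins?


dp[0]=0; dp[i]=1+min(dp[i-c] for c in coins)
...dp[2]=2, dp[3]=3, dp[4]=4, dp[5]=5, dp[6]=1, dp[7]=2
Minimum coins for 7 = 2


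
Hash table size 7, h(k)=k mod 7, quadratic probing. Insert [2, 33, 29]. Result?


Insertions: 2->slot 2; 33->slot 5; 29->slot 1
Table: [None, 29, 2, None, None, 33, None]


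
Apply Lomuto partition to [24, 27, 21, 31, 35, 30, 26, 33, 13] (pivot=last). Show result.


Elements <= 13 go left of pivot.
Result: [13, 27, 21, 31, 35, 30, 26, 33, 24], pivot at index 0


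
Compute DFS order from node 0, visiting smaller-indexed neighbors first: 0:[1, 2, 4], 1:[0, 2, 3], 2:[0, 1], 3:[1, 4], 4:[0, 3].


DFS stack-based: start with [0]
Visit order: [0, 1, 2, 3, 4]


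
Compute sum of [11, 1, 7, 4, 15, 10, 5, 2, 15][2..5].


Prefix sums: [0, 11, 12, 19, 23, 38, 48, 53, 55, 70]
Sum[2..5] = prefix[6] - prefix[2] = 48 - 12 = 36


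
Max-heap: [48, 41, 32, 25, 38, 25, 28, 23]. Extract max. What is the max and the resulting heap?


Max = 48
Replace root with last, heapify down
Resulting heap: [41, 38, 32, 25, 23, 25, 28]


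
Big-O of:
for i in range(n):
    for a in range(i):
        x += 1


Per nesting level: O(n) * O(n) [triangular over i] = O(n^2)
Complexity: O(n^2)


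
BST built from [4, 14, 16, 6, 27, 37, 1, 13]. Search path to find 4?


BST root = 4
Search for 4: compare at each node
Path: [4]


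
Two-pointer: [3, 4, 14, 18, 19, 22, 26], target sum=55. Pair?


Two pointers: lo=0, hi=6
No pair sums to 55


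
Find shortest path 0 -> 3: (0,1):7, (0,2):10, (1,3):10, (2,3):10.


Dijkstra from 0:
Distances: {0: 0, 1: 7, 2: 10, 3: 17}
Shortest distance to 3 = 17, path = [0, 1, 3]


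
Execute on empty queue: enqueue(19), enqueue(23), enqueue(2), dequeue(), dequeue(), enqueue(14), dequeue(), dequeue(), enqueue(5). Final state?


enqueue(19) -> [19]
enqueue(23) -> [19, 23]
enqueue(2) -> [19, 23, 2]
dequeue() returns 19 -> [23, 2]
dequeue() returns 23 -> [2]
enqueue(14) -> [2, 14]
dequeue() returns 2 -> [14]
dequeue() returns 14 -> []
enqueue(5) -> [5]
Final queue (front to back): [5]


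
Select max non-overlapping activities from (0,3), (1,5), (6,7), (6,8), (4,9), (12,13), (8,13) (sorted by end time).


Greedy: pick earliest-ending, then skip overlaps.
Selected (3 activities): [(0, 3), (6, 7), (12, 13)]


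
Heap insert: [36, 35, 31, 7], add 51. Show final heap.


Append 51: [36, 35, 31, 7, 51]
Bubble up: swap idx 4(51) with idx 1(35); swap idx 1(51) with idx 0(36)
Result: [51, 36, 31, 7, 35]


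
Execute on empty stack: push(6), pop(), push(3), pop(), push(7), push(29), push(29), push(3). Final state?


push(6) -> [6]
pop() returns 6 -> []
push(3) -> [3]
pop() returns 3 -> []
push(7) -> [7]
push(29) -> [7, 29]
push(29) -> [7, 29, 29]
push(3) -> [7, 29, 29, 3]
Final stack (bottom to top): [7, 29, 29, 3]


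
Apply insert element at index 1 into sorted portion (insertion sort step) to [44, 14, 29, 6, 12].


After one pass: [14, 44, 29, 6, 12]


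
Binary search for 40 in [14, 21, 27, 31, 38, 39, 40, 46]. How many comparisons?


Search for 40:
[0,7] mid=3 arr[3]=31
[4,7] mid=5 arr[5]=39
[6,7] mid=6 arr[6]=40
Total: 3 comparisons


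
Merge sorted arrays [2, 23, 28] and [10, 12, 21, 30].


Compare heads, take smaller each step.
Merged: [2, 10, 12, 21, 23, 28, 30]


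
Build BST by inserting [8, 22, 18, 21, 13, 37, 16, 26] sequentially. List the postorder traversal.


Root = 8; build tree by BST insertion.
Postorder traversal: [16, 13, 21, 18, 26, 37, 22, 8]


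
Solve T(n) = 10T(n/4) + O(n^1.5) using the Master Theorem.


a=10, b=4, c=1.5. log_4(10)=1.661 > c=1.5. Case 1: O(n^log_b(a)) = O(n^1.661)
Complexity: O(n^1.661)


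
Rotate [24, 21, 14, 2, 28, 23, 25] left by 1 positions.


Left rotate by 1: [21, 14, 2, 28, 23, 25, 24]


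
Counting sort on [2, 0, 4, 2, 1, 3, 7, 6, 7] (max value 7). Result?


Count array: [1, 1, 2, 1, 1, 0, 1, 2]
Reconstruct: [0, 1, 2, 2, 3, 4, 6, 7, 7]


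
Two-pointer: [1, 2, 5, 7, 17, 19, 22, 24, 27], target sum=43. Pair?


Two pointers: lo=0, hi=8
Found pair: (19, 24) summing to 43


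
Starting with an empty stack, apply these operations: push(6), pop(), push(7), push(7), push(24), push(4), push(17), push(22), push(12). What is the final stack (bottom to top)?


push(6) -> [6]
pop() returns 6 -> []
push(7) -> [7]
push(7) -> [7, 7]
push(24) -> [7, 7, 24]
push(4) -> [7, 7, 24, 4]
push(17) -> [7, 7, 24, 4, 17]
push(22) -> [7, 7, 24, 4, 17, 22]
push(12) -> [7, 7, 24, 4, 17, 22, 12]
Final stack (bottom to top): [7, 7, 24, 4, 17, 22, 12]


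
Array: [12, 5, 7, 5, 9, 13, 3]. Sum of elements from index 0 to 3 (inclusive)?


Prefix sums: [0, 12, 17, 24, 29, 38, 51, 54]
Sum[0..3] = prefix[4] - prefix[0] = 29 - 0 = 29


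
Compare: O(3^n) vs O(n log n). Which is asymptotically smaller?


linearithmic grows slower than exponential (base 3)
O(n log n) is asymptotically smaller; O(3^n) grows faster


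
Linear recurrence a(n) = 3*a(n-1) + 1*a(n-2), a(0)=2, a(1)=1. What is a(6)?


Build bottom-up:
...a(4)=53, a(5)=175, a(6)=3*175+1*53=578


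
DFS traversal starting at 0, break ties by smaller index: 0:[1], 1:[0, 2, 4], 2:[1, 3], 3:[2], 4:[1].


DFS stack-based: start with [0]
Visit order: [0, 1, 2, 3, 4]


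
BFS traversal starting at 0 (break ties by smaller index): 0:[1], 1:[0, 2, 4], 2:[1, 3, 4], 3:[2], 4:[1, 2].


BFS queue: start with [0]
Visit order: [0, 1, 2, 4, 3]


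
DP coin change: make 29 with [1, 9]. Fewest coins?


dp[0]=0; dp[i]=1+min(dp[i-c] for c in coins)
...dp[24]=8, dp[25]=9, dp[26]=10, dp[27]=3, dp[28]=4, dp[29]=5
Minimum coins for 29 = 5


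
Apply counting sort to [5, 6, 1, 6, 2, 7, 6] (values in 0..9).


Count array: [0, 1, 1, 0, 0, 1, 3, 1, 0, 0]
Reconstruct: [1, 2, 5, 6, 6, 6, 7]


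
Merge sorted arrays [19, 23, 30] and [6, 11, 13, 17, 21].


Compare heads, take smaller each step.
Merged: [6, 11, 13, 17, 19, 21, 23, 30]


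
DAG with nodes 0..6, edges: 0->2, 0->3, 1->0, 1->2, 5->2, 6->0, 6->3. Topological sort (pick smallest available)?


Kahn's algorithm, process smallest node first
Order: [1, 4, 5, 6, 0, 2, 3]


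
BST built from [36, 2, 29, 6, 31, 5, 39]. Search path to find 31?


BST root = 36
Search for 31: compare at each node
Path: [36, 2, 29, 31]


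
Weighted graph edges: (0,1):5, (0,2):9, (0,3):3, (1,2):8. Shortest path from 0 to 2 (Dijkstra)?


Dijkstra from 0:
Distances: {0: 0, 1: 5, 2: 9, 3: 3}
Shortest distance to 2 = 9, path = [0, 2]


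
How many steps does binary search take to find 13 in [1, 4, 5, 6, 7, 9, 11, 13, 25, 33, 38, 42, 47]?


Search for 13:
[0,12] mid=6 arr[6]=11
[7,12] mid=9 arr[9]=33
[7,8] mid=7 arr[7]=13
Total: 3 comparisons


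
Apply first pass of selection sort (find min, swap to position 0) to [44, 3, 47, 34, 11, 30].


After one pass: [3, 44, 47, 34, 11, 30]


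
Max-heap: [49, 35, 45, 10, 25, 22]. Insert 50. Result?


Append 50: [49, 35, 45, 10, 25, 22, 50]
Bubble up: swap idx 6(50) with idx 2(45); swap idx 2(50) with idx 0(49)
Result: [50, 35, 49, 10, 25, 22, 45]


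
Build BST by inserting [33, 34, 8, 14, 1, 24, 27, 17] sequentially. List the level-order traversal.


Root = 33; build tree by BST insertion.
Level-Order traversal: [33, 8, 34, 1, 14, 24, 17, 27]


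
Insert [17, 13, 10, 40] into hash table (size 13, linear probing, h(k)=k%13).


Insertions: 17->slot 4; 13->slot 0; 10->slot 10; 40->slot 1
Table: [13, 40, None, None, 17, None, None, None, None, None, 10, None, None]


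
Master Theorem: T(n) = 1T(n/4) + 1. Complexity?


a=1, b=4, c=0. log_4(1)=0 = c=0. Case 2: O(n^c log n) = O(log n)
Complexity: O(log n)


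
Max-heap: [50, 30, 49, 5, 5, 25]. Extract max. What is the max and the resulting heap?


Max = 50
Replace root with last, heapify down
Resulting heap: [49, 30, 25, 5, 5]


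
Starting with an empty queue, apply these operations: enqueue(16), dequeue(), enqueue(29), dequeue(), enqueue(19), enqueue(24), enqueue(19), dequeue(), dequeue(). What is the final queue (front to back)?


enqueue(16) -> [16]
dequeue() returns 16 -> []
enqueue(29) -> [29]
dequeue() returns 29 -> []
enqueue(19) -> [19]
enqueue(24) -> [19, 24]
enqueue(19) -> [19, 24, 19]
dequeue() returns 19 -> [24, 19]
dequeue() returns 24 -> [19]
Final queue (front to back): [19]
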